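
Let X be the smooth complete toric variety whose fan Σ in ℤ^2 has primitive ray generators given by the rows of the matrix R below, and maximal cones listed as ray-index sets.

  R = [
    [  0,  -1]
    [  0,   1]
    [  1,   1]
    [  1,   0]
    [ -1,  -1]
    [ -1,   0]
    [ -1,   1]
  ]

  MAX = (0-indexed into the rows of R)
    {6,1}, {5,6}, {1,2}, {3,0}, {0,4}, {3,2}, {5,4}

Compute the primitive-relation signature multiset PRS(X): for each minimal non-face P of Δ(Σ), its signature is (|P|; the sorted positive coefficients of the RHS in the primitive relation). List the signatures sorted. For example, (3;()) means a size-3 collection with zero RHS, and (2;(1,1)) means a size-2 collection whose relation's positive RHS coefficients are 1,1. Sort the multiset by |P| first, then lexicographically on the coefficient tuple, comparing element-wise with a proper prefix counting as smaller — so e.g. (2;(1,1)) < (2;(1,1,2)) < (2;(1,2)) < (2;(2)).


Σ has 14 primitive collections:

  • {0,1}:  v_{0} + v_{1} = 0  ⟹  sig = (2;())
  • {2,4}:  v_{2} + v_{4} = 0  ⟹  sig = (2;())
  • {3,5}:  v_{3} + v_{5} = 0  ⟹  sig = (2;())
  • {0,2}:  v_{0} + v_{2} = v_{3}  ⟹  sig = (2;(1))
  • {0,5}:  v_{0} + v_{5} = v_{4}  ⟹  sig = (2;(1))
  • {0,6}:  v_{0} + v_{6} = v_{5}  ⟹  sig = (2;(1))
  • {1,3}:  v_{1} + v_{3} = v_{2}  ⟹  sig = (2;(1))
  • {1,4}:  v_{1} + v_{4} = v_{5}  ⟹  sig = (2;(1))
  • {1,5}:  v_{1} + v_{5} = v_{6}  ⟹  sig = (2;(1))
  • {2,5}:  v_{2} + v_{5} = v_{1}  ⟹  sig = (2;(1))
  • {3,4}:  v_{3} + v_{4} = v_{0}  ⟹  sig = (2;(1))
  • {3,6}:  v_{3} + v_{6} = v_{1}  ⟹  sig = (2;(1))
  • {2,6}:  v_{2} + v_{6} = 2·v_{1}  ⟹  sig = (2;(2))
  • {4,6}:  v_{4} + v_{6} = 2·v_{5}  ⟹  sig = (2;(2))

Hence PRS(X_Σ) =
    |P|=2: 14 collections, coeffs (), (), (), (1), (1), (1), (1), (1), (1), (1), (1), (1), (2), (2)


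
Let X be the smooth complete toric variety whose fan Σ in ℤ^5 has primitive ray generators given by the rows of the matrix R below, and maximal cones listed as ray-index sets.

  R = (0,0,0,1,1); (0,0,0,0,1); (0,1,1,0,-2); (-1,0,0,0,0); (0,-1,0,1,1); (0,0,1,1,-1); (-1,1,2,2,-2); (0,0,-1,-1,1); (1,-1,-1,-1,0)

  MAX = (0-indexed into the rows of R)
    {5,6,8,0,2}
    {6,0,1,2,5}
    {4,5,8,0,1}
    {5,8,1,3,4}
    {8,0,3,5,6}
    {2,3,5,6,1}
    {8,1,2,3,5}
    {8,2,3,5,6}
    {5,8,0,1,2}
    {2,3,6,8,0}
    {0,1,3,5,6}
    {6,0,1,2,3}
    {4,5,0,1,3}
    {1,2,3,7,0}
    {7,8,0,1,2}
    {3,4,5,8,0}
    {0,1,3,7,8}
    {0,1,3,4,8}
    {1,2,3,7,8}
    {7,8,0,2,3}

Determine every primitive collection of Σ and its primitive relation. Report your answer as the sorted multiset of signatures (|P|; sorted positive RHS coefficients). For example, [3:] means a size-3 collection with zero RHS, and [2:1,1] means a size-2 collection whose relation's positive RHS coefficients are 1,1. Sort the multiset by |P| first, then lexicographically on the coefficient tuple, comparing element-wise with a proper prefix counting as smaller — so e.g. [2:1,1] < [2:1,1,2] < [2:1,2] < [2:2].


Primitive collections (9):

  P={5,7}:  v_{5} + v_{7} = 0  ⇒ sig = [2:]
  P={2,4}:  v_{2} + v_{4} = v_{5}  ⇒ sig = [2:1]
  P={6,7}:  v_{6} + v_{7} = v_{0} + v_{2} + v_{3}  ⇒ sig = [2:1,1,1]
  P={4,7}:  v_{4} + v_{7} = v_{0} + v_{1} + v_{3} + v_{8}  ⇒ sig = [2:1,1,1,1]
  P={4,6}:  v_{4} + v_{6} = v_{0} + v_{3} + 2·v_{5}  ⇒ sig = [2:1,1,2]
  P={1,6,8}:  v_{1} + v_{6} + v_{8} = v_{5}  ⇒ sig = [3:1]
  P={0,2,3,5}:  v_{0} + v_{2} + v_{3} + v_{5} = v_{6}  ⇒ sig = [4:1]
  P={0,1,2,3,8}:  v_{0} + v_{1} + v_{2} + v_{3} + v_{8} = 0  ⇒ sig = [5:]
  P={0,1,3,5,8}:  v_{0} + v_{1} + v_{3} + v_{5} + v_{8} = v_{4}  ⇒ sig = [5:1]

Sorted signature multiset PRS(X):
[[2:], [2:1], [2:1,1,1], [2:1,1,1,1], [2:1,1,2], [3:1], [4:1], [5:], [5:1]]


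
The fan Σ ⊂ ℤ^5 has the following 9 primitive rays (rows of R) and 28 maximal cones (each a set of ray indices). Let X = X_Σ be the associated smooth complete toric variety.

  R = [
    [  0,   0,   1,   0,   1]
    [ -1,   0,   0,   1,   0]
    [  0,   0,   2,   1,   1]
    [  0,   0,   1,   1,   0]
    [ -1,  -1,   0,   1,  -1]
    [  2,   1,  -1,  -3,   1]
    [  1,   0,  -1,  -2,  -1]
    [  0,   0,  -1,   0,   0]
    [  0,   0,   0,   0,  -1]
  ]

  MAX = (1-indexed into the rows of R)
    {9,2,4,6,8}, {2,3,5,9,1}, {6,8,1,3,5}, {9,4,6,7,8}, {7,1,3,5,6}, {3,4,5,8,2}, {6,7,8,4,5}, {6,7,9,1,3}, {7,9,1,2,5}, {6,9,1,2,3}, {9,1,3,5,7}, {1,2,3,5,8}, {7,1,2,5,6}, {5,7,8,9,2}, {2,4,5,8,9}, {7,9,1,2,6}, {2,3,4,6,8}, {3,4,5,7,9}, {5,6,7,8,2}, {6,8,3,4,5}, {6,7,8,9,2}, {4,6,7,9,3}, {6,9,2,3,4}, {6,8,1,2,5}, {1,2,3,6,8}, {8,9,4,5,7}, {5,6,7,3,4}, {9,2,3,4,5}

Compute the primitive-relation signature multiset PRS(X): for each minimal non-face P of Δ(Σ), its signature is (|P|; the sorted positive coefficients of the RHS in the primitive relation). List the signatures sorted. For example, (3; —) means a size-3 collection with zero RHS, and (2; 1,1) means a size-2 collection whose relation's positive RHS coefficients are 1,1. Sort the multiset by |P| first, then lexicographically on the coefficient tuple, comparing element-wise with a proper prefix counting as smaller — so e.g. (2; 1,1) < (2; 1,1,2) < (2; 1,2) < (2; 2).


Δ(Σ) — 9 vertices, 10 min non-faces:

  P = {1,4}:  v_{1} + v_{4} = v_{3} — sig = (2; 1)
  P = {1,8,9}:  v_{1} + v_{8} + v_{9} = 0 — sig = (3; —)
  P = {2,4,7}:  v_{2} + v_{4} + v_{7} = v_{9} — sig = (3; 1)
  P = {3,8,9}:  v_{3} + v_{8} + v_{9} = v_{4} — sig = (3; 1)
  P = {5,6,9}:  v_{5} + v_{6} + v_{9} = v_{7} — sig = (3; 1)
  P = {1,7,8}:  v_{1} + v_{7} + v_{8} = v_{5} + v_{6} — sig = (3; 1,1)
  P = {2,3,7}:  v_{2} + v_{3} + v_{7} = v_{1} + v_{9} — sig = (3; 1,1)
  P = {3,7,8}:  v_{3} + v_{7} + v_{8} = v_{4} + v_{5} + v_{6} — sig = (3; 1,1,1)
  P = {2,4,5,6}:  v_{2} + v_{4} + v_{5} + v_{6} = 0 — sig = (4; —)
  P = {2,3,5,6}:  v_{2} + v_{3} + v_{5} + v_{6} = v_{1} — sig = (4; 1)

so the primitive-relation signature multiset is
    (2; 1)
    (3; —)
    (3; 1)
    (3; 1)
    (3; 1)
    (3; 1,1)
    (3; 1,1)
    (3; 1,1,1)
    (4; —)
    (4; 1)


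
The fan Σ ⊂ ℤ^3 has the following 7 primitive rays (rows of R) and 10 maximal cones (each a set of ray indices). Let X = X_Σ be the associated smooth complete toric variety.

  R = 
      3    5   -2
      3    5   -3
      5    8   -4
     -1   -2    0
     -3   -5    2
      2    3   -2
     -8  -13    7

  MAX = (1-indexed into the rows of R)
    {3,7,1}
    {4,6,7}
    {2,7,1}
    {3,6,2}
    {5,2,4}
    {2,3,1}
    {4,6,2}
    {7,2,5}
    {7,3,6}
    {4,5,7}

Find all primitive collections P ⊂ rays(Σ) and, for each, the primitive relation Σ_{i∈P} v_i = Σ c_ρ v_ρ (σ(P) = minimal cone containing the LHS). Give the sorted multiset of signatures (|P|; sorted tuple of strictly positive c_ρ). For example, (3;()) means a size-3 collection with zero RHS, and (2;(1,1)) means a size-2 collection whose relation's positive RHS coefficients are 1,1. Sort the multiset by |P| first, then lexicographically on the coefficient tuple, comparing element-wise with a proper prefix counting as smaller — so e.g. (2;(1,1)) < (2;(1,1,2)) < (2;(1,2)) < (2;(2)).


9 minimal non-faces of Δ(Σ) (on 7 rays):

  P={1,5}:  v_{1} + v_{5} = 0  →  sig = (2;())
  P={1,4}:  v_{1} + v_{4} = v_{6}  →  sig = (2;(1))
  P={1,6}:  v_{1} + v_{6} = v_{3}  →  sig = (2;(1))
  P={3,5}:  v_{3} + v_{5} = v_{6}  →  sig = (2;(1))
  P={5,6}:  v_{5} + v_{6} = v_{4}  →  sig = (2;(1))
  P={3,4}:  v_{3} + v_{4} = 2·v_{6}  →  sig = (2;(2))
  P={2,3,7}:  v_{2} + v_{3} + v_{7} = 0  →  sig = (3;())
  P={2,6,7}:  v_{2} + v_{6} + v_{7} = v_{5}  →  sig = (3;(1))
  P={2,4,7}:  v_{2} + v_{4} + v_{7} = 2·v_{5}  →  sig = (3;(2))

Sorted signature multiset PRS(X):
    |P|=2: 6 collections, coeffs (), (1), (1), (1), (1), (2)
    |P|=3: 3 collections, coeffs (), (1), (2)


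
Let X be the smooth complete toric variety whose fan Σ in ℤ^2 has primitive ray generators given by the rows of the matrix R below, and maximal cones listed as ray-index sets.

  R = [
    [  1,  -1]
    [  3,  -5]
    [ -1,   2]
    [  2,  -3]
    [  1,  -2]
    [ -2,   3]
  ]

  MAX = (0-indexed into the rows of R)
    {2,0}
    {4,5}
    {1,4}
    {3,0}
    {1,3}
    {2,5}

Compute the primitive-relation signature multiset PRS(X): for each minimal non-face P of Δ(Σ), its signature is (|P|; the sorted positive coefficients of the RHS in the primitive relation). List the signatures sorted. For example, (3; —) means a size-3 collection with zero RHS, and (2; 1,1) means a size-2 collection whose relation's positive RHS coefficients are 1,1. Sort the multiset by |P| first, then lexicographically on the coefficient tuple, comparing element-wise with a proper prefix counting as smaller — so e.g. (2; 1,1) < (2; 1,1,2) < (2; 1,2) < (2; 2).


Minimal non-faces — 9 found among 6 rays, 6 max cones:

  {2,4}:  v_{2} + v_{4} = 0 — sig = (2; —)
  {3,5}:  v_{3} + v_{5} = 0 — sig = (2; —)
  {0,4}:  v_{0} + v_{4} = v_{3} — sig = (2; 1)
  {0,5}:  v_{0} + v_{5} = v_{2} — sig = (2; 1)
  {1,2}:  v_{1} + v_{2} = v_{3} — sig = (2; 1)
  {1,5}:  v_{1} + v_{5} = v_{4} — sig = (2; 1)
  {2,3}:  v_{2} + v_{3} = v_{0} — sig = (2; 1)
  {3,4}:  v_{3} + v_{4} = v_{1} — sig = (2; 1)
  {0,1}:  v_{0} + v_{1} = 2·v_{3} — sig = (2; 2)

so the primitive-relation signature multiset is
{ (2; —) ×2,  (2; 1) ×6,  (2; 2) }


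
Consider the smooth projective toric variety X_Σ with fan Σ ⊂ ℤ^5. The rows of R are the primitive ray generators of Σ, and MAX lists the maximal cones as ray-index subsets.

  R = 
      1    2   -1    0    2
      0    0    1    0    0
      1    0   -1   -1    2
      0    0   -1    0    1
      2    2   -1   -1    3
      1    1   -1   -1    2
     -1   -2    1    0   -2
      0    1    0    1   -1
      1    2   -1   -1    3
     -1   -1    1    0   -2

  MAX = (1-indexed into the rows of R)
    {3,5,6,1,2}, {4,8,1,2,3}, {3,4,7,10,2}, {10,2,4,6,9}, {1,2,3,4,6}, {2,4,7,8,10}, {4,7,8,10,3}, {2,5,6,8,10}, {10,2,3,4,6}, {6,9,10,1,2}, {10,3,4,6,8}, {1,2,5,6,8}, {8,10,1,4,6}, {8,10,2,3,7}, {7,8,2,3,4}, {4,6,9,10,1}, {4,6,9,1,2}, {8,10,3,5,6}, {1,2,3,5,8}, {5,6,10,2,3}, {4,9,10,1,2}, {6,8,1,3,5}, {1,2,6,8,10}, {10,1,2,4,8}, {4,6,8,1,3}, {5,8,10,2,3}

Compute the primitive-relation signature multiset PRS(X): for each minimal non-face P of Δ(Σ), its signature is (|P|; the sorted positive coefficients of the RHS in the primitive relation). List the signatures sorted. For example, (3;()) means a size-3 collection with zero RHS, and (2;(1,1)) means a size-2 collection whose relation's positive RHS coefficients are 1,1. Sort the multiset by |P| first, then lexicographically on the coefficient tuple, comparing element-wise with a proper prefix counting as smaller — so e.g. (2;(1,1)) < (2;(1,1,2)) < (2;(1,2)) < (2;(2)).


Minimal non-faces — 14 found among 10 rays, 26 max cones:

  {1,7}:  v_{1} + v_{7} = 0  →  sig = (2;())
  {4,5}:  v_{4} + v_{5} = v_{1} + v_{3}  →  sig = (2;(1,1))
  {6,7}:  v_{6} + v_{7} = v_{3} + v_{10}  →  sig = (2;(1,1))
  {7,9}:  v_{7} + v_{9} = v_{2} + v_{4} + v_{6} + v_{10}  →  sig = (2;(1,1,1,1))
  {5,7}:  v_{5} + v_{7} = v_{2} + 2·v_{3} + v_{8} + v_{10}  →  sig = (2;(1,1,1,2))
  {3,9}:  v_{3} + v_{9} = v_{2} + v_{4} + 2·v_{6}  →  sig = (2;(1,1,2))
  {5,9}:  v_{5} + v_{9} = v_{1} + v_{2} + 2·v_{6}  →  sig = (2;(1,1,2))
  {8,9}:  v_{8} + v_{9} = 2·v_{1} + v_{10}  →  sig = (2;(1,2))
  {1,3,10}:  v_{1} + v_{3} + v_{10} = v_{6}  →  sig = (3;(1))
  {1,5,10}:  v_{1} + v_{5} + v_{10} = v_{2} + 2·v_{6} + v_{8}  →  sig = (3;(1,1,2))
  {2,3,6,8}:  v_{2} + v_{3} + v_{6} + v_{8} = v_{5}  →  sig = (4;(1))
  {2,4,6,8}:  v_{2} + v_{4} + v_{6} + v_{8} = v_{1}  →  sig = (4;(1))
  {2,3,4,8,10}:  v_{2} + v_{3} + v_{4} + v_{8} + v_{10} = 0  →  sig = (5;())
  {1,2,4,6,10}:  v_{1} + v_{2} + v_{4} + v_{6} + v_{10} = v_{9}  →  sig = (5;(1))

so the primitive-relation signature multiset is
[(2;()), (2;(1,1)), (2;(1,1)), (2;(1,1,1,1)), (2;(1,1,1,2)), (2;(1,1,2)), (2;(1,1,2)), (2;(1,2)), (3;(1)), (3;(1,1,2)), (4;(1)), (4;(1)), (5;()), (5;(1))]


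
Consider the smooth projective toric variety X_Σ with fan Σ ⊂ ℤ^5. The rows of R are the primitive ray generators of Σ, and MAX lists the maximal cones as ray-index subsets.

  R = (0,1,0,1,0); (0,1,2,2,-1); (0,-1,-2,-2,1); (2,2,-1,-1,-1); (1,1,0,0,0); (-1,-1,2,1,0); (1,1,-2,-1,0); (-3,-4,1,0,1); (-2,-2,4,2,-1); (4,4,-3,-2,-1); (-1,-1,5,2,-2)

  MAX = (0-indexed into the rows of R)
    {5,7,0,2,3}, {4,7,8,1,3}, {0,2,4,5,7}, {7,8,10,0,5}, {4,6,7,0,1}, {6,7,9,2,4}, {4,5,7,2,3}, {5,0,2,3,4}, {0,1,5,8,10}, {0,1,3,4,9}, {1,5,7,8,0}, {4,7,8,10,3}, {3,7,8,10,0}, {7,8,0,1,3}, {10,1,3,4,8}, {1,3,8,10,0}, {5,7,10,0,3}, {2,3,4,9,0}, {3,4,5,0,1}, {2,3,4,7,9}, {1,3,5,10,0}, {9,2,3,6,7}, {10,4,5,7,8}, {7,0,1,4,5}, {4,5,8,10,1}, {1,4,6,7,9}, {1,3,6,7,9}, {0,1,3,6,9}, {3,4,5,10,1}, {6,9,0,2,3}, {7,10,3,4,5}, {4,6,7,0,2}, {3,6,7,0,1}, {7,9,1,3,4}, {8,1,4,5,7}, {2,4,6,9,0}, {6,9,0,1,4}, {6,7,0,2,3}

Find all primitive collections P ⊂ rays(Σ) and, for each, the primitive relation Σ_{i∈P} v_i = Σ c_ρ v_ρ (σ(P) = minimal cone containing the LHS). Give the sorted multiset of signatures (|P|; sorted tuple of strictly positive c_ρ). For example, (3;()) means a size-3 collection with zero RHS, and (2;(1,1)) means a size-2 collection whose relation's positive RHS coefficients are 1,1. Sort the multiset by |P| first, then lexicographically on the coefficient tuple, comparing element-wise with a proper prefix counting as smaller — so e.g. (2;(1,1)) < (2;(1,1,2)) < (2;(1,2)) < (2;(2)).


Minimal non-faces — 17 found among 11 rays, 38 max cones:

  P = {1,2}:  v_{1} + v_{2} = 0  so sig = (2;())
  P = {5,6}:  v_{5} + v_{6} = 0  so sig = (2;())
  P = {5,9}:  v_{5} + v_{9} = v_{3} + v_{4}  so sig = (2;(1,1))
  P = {6,10}:  v_{6} + v_{10} = v_{3} + v_{8}  so sig = (2;(1,1))
  P = {2,8}:  v_{2} + v_{8} = v_{3} + v_{5} + v_{7}  so sig = (2;(1,1,1))
  P = {6,8}:  v_{6} + v_{8} = v_{1} + v_{3} + v_{7}  so sig = (2;(1,1,1))
  P = {8,9}:  v_{8} + v_{9} = v_{1} + 2·v_{3} + v_{4} + v_{7}  so sig = (2;(1,1,1,2))
  P = {9,10}:  v_{9} + v_{10} = 2·v_{3} + v_{4} + v_{8}  so sig = (2;(1,1,2))
  P = {2,10}:  v_{2} + v_{10} = 2·v_{3} + 2·v_{5} + v_{7}  so sig = (2;(1,2,2))
  P = {0,7,9}:  v_{0} + v_{7} + v_{9} = v_{6}  so sig = (3;(1))
  P = {3,4,6}:  v_{3} + v_{4} + v_{6} = v_{9}  so sig = (3;(1))
  P = {3,5,8}:  v_{3} + v_{5} + v_{8} = v_{10}  so sig = (3;(1))
  P = {0,4,8}:  v_{0} + v_{4} + v_{8} = v_{1} + v_{5}  so sig = (3;(1,1))
  P = {0,4,10}:  v_{0} + v_{4} + v_{10} = v_{1} + v_{3} + 2·v_{5}  so sig = (3;(1,1,2))
  P = {1,7,10}:  v_{1} + v_{7} + v_{10} = 2·v_{8}  so sig = (3;(2))
  P = {0,3,4,7}:  v_{0} + v_{3} + v_{4} + v_{7} = 0  so sig = (4;())
  P = {1,3,5,7}:  v_{1} + v_{3} + v_{5} + v_{7} = v_{8}  so sig = (4;(1))

Sorted signature multiset PRS(X):
    |P|=2: 9 collections, coeffs (), (), (1,1), (1,1), (1,1,1), (1,1,1), (1,1,1,2), (1,1,2), (1,2,2)
    |P|=3: 6 collections, coeffs (1), (1), (1), (1,1), (1,1,2), (2)
    |P|=4: 2 collections, coeffs (), (1)


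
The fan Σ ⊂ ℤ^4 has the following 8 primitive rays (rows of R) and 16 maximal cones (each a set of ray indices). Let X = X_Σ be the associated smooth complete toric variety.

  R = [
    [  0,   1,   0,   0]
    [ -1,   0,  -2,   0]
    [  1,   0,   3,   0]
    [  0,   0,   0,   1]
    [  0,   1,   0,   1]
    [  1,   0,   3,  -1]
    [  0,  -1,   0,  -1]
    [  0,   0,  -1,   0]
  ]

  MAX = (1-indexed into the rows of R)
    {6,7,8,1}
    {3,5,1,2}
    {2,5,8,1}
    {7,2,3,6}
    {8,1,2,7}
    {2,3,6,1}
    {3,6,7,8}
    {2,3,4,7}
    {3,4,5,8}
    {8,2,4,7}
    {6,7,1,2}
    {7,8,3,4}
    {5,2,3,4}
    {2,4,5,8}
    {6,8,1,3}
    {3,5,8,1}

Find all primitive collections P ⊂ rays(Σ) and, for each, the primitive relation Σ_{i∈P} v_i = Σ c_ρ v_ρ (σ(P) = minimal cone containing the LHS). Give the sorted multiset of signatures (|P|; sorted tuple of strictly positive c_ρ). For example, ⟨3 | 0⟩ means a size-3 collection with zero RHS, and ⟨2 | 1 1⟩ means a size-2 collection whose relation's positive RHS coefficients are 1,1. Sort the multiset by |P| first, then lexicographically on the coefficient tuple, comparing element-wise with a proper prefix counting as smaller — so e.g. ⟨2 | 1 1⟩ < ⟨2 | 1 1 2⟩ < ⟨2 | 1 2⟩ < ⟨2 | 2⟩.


7 minimal non-faces of Δ(Σ) (on 8 rays):

  • {5,7}:  v_{5} + v_{7} = 0  ⟹  sig = ⟨2 | 0⟩
  • {1,4}:  v_{1} + v_{4} = v_{5}  ⟹  sig = ⟨2 | 1⟩
  • {4,6}:  v_{4} + v_{6} = v_{3}  ⟹  sig = ⟨2 | 1⟩
  • {5,6}:  v_{5} + v_{6} = v_{1} + v_{3}  ⟹  sig = ⟨2 | 1 1⟩
  • {2,3,8}:  v_{2} + v_{3} + v_{8} = 0  ⟹  sig = ⟨3 | 0⟩
  • {1,3,7}:  v_{1} + v_{3} + v_{7} = v_{6}  ⟹  sig = ⟨3 | 1⟩
  • {2,6,8}:  v_{2} + v_{6} + v_{8} = v_{1} + v_{7}  ⟹  sig = ⟨3 | 1 1⟩

Signatures (|P|; sorted positive RHS coefficients), sorted:
    |P|=2: 4 collections, coeffs (), (1), (1), (1,1)
    |P|=3: 3 collections, coeffs (), (1), (1,1)


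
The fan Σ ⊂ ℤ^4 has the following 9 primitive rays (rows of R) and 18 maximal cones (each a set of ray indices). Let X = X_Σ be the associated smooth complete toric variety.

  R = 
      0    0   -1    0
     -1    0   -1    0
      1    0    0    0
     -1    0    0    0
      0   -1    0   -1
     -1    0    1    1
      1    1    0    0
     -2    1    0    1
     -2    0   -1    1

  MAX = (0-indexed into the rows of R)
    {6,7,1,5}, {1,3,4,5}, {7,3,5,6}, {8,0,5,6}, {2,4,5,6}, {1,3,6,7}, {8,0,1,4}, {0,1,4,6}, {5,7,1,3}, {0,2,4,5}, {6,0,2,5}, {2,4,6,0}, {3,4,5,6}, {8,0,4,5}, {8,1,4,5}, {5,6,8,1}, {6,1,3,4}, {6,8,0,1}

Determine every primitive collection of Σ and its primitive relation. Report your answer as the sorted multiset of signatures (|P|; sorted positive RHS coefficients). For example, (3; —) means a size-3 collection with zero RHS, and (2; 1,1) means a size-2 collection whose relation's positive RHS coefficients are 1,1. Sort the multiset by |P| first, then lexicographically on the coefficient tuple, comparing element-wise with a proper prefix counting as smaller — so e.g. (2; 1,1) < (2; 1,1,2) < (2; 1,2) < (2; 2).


14 collections generate NE(X_Σ); each relation:

  • {2,3}:  v_{2} + v_{3} = 0 — sig = (2; —)
  • {0,3}:  v_{0} + v_{3} = v_{1} — sig = (2; 1)
  • {1,2}:  v_{1} + v_{2} = v_{0} — sig = (2; 1)
  • {2,7}:  v_{2} + v_{7} = v_{1} + v_{5} + v_{6} — sig = (2; 1,1,1)
  • {0,7}:  v_{0} + v_{7} = 2·v_{1} + v_{5} + v_{6} — sig = (2; 1,1,2)
  • {2,8}:  v_{2} + v_{8} = 2·v_{0} + v_{5} — sig = (2; 1,2)
  • {3,8}:  v_{3} + v_{8} = 2·v_{1} + v_{5} — sig = (2; 1,2)
  • {7,8}:  v_{7} + v_{8} = 3·v_{1} + 2·v_{5} + v_{6} — sig = (2; 1,2,3)
  • {4,7}:  v_{4} + v_{7} = 2·v_{3} — sig = (2; 2)
  • {0,1,5}:  v_{0} + v_{1} + v_{5} = v_{8} — sig = (3; 1)
  • {4,6,8}:  v_{4} + v_{6} + v_{8} = v_{1} — sig = (3; 1)
  • {0,4,5,6}:  v_{0} + v_{4} + v_{5} + v_{6} = 0 — sig = (4; —)
  • {1,3,5,6}:  v_{1} + v_{3} + v_{5} + v_{6} = v_{7} — sig = (4; 1)
  • {1,4,5,6}:  v_{1} + v_{4} + v_{5} + v_{6} = v_{3} — sig = (4; 1)

so the primitive-relation signature multiset is
[(2; —), (2; 1), (2; 1), (2; 1,1,1), (2; 1,1,2), (2; 1,2), (2; 1,2), (2; 1,2,3), (2; 2), (3; 1), (3; 1), (4; —), (4; 1), (4; 1)]


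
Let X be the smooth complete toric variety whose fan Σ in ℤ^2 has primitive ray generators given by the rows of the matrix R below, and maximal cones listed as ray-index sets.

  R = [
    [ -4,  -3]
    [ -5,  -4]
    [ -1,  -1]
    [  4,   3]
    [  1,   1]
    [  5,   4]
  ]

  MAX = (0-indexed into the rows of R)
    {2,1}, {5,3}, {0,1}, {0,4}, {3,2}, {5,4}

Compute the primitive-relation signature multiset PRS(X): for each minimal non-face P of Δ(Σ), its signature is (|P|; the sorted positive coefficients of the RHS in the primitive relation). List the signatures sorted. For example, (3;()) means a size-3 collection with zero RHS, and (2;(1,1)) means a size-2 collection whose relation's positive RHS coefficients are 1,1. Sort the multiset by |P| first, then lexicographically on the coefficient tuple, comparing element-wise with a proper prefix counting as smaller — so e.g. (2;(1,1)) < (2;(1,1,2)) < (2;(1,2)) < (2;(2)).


|primitive collections| = 9. Relations:

  {0,3}:  v_{0} + v_{3} = 0 ; sig = (2;())
  {1,5}:  v_{1} + v_{5} = 0 ; sig = (2;())
  {2,4}:  v_{2} + v_{4} = 0 ; sig = (2;())
  {0,2}:  v_{0} + v_{2} = v_{1} ; sig = (2;(1))
  {0,5}:  v_{0} + v_{5} = v_{4} ; sig = (2;(1))
  {1,3}:  v_{1} + v_{3} = v_{2} ; sig = (2;(1))
  {1,4}:  v_{1} + v_{4} = v_{0} ; sig = (2;(1))
  {2,5}:  v_{2} + v_{5} = v_{3} ; sig = (2;(1))
  {3,4}:  v_{3} + v_{4} = v_{5} ; sig = (2;(1))

Sorted signature multiset PRS(X):
[(2;()), (2;()), (2;()), (2;(1)), (2;(1)), (2;(1)), (2;(1)), (2;(1)), (2;(1))]


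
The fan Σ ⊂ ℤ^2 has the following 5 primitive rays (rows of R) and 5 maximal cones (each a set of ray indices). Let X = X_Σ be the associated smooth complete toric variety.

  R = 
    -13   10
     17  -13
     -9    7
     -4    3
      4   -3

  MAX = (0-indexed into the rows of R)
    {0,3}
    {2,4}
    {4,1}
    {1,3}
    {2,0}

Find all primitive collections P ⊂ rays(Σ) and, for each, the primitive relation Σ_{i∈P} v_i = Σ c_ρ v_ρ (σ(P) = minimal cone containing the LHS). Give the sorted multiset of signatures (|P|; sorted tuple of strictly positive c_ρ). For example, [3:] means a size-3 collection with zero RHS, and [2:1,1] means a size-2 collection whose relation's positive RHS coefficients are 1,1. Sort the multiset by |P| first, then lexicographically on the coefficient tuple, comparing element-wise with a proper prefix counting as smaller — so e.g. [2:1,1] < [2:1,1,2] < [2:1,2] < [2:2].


Σ has 5 primitive collections:

  P={3,4}:  v_{3} + v_{4} = 0  →  sig = [2:]
  P={0,1}:  v_{0} + v_{1} = v_{4}  →  sig = [2:1]
  P={0,4}:  v_{0} + v_{4} = v_{2}  →  sig = [2:1]
  P={2,3}:  v_{2} + v_{3} = v_{0}  →  sig = [2:1]
  P={1,2}:  v_{1} + v_{2} = 2·v_{4}  →  sig = [2:2]

Sorted signature multiset PRS(X):
    |P|=2: 5 collections, coeffs (), (1), (1), (1), (2)


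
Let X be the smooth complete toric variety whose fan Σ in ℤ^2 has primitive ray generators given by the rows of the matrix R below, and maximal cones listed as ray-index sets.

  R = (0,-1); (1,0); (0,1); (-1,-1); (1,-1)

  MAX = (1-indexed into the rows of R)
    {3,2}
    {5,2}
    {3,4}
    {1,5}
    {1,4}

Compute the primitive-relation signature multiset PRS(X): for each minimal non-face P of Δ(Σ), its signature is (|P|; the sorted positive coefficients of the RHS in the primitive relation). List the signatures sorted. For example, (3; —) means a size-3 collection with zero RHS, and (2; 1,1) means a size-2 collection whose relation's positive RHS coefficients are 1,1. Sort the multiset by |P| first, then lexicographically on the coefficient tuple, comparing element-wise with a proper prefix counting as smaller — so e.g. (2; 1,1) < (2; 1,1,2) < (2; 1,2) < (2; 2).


5 collections generate NE(X_Σ); each relation:

  P={1,3}:  v_{1} + v_{3} = 0 — sig = (2; —)
  P={1,2}:  v_{1} + v_{2} = v_{5} — sig = (2; 1)
  P={2,4}:  v_{2} + v_{4} = v_{1} — sig = (2; 1)
  P={3,5}:  v_{3} + v_{5} = v_{2} — sig = (2; 1)
  P={4,5}:  v_{4} + v_{5} = 2·v_{1} — sig = (2; 2)

so the primitive-relation signature multiset is
{ (2; —),  (2; 1) ×3,  (2; 2) }


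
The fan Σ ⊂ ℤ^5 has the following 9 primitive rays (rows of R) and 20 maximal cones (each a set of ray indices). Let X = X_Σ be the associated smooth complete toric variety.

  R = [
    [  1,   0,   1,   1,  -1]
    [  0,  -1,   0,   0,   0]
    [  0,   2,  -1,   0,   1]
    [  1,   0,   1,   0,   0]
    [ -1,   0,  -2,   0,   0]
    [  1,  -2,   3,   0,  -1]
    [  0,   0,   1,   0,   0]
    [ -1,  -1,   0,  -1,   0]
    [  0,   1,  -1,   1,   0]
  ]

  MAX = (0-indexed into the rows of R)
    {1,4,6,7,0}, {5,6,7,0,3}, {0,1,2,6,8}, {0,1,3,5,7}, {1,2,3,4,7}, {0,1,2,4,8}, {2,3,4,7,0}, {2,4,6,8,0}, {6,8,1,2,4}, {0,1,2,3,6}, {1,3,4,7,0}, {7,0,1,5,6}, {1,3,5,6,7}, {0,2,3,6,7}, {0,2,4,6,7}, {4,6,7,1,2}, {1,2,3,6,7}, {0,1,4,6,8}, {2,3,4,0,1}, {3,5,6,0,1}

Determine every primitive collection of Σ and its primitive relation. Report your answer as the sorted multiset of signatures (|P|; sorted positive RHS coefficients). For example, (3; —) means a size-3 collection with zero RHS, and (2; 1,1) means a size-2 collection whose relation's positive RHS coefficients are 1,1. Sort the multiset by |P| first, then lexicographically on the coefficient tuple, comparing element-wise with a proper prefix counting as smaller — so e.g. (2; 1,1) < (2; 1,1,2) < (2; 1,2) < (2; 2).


9 minimal non-faces of Δ(Σ) (on 9 rays):

  P={2,5}:  v_{2} + v_{5} = v_{3} + v_{6}  →  sig = (2; 1,1)
  P={7,8}:  v_{7} + v_{8} = v_{4} + v_{6}  →  sig = (2; 1,1)
  P={3,8}:  v_{3} + v_{8} = v_{0} + v_{1} + v_{2}  →  sig = (2; 1,1,1)
  P={4,5}:  v_{4} + v_{5} = v_{0} + v_{1} + v_{7}  →  sig = (2; 1,1,1)
  P={5,8}:  v_{5} + v_{8} = v_{0} + v_{1} + v_{6}  →  sig = (2; 1,1,1)
  P={3,4,6}:  v_{3} + v_{4} + v_{6} = 0  →  sig = (3; —)
  P={0,1,2,7}:  v_{0} + v_{1} + v_{2} + v_{7} = 0  →  sig = (4; —)
  P={0,1,2,4,6}:  v_{0} + v_{1} + v_{2} + v_{4} + v_{6} = v_{8}  →  sig = (5; 1)
  P={0,1,3,6,7}:  v_{0} + v_{1} + v_{3} + v_{6} + v_{7} = v_{5}  →  sig = (5; 1)

Signatures (|P|; sorted positive RHS coefficients), sorted:
    (2; 1,1)
    (2; 1,1)
    (2; 1,1,1)
    (2; 1,1,1)
    (2; 1,1,1)
    (3; —)
    (4; —)
    (5; 1)
    (5; 1)


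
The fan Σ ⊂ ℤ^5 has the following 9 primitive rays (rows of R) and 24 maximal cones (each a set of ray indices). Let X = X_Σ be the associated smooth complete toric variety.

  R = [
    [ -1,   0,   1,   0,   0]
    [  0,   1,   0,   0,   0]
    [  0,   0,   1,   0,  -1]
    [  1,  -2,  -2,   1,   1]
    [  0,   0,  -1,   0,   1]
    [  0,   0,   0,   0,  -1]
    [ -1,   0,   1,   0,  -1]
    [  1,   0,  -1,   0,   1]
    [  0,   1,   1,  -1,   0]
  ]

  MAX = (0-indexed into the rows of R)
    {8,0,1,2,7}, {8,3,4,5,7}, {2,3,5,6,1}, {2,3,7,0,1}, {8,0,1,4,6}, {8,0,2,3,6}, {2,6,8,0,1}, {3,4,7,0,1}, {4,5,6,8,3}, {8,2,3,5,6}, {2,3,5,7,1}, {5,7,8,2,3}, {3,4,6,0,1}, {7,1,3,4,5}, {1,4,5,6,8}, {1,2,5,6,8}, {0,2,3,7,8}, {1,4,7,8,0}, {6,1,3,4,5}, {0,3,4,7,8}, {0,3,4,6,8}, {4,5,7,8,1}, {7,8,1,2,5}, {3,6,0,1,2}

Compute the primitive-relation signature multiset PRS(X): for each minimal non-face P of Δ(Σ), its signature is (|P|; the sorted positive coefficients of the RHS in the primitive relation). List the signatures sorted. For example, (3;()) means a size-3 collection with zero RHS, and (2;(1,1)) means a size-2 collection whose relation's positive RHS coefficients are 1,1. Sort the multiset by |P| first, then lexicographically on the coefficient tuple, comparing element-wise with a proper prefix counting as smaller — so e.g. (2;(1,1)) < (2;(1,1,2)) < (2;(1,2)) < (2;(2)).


The 4 primitive collections of Σ (r=9, n=5):

  {2,4}:  v_{2} + v_{4} = 0  ⟹  sig = (2;())
  {6,7}:  v_{6} + v_{7} = 0  ⟹  sig = (2;())
  {0,5}:  v_{0} + v_{5} = v_{6}  ⟹  sig = (2;(1))
  {1,3,8}:  v_{1} + v_{3} + v_{8} = v_{7}  ⟹  sig = (3;(1))

Hence PRS(X_Σ) =
    (2;())
    (2;())
    (2;(1))
    (3;(1))


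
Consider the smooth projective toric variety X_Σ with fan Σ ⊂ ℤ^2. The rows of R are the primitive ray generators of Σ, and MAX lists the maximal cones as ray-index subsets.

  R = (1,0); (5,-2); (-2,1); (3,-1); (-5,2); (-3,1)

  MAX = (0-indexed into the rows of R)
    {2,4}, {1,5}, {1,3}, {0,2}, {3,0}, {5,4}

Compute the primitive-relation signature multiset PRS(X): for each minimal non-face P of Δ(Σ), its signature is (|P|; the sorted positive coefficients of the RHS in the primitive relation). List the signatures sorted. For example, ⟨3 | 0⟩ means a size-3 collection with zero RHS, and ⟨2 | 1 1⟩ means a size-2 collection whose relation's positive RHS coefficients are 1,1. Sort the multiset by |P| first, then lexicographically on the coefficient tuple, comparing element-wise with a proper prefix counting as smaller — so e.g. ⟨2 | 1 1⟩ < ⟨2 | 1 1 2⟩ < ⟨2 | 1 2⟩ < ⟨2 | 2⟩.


9 minimal non-faces of Δ(Σ) (on 6 rays):

  P={1,4}:  v_{1} + v_{4} = 0  so sig = ⟨2 | 0⟩
  P={3,5}:  v_{3} + v_{5} = 0  so sig = ⟨2 | 0⟩
  P={0,5}:  v_{0} + v_{5} = v_{2}  so sig = ⟨2 | 1⟩
  P={1,2}:  v_{1} + v_{2} = v_{3}  so sig = ⟨2 | 1⟩
  P={2,3}:  v_{2} + v_{3} = v_{0}  so sig = ⟨2 | 1⟩
  P={2,5}:  v_{2} + v_{5} = v_{4}  so sig = ⟨2 | 1⟩
  P={3,4}:  v_{3} + v_{4} = v_{2}  so sig = ⟨2 | 1⟩
  P={0,1}:  v_{0} + v_{1} = 2·v_{3}  so sig = ⟨2 | 2⟩
  P={0,4}:  v_{0} + v_{4} = 2·v_{2}  so sig = ⟨2 | 2⟩

so the primitive-relation signature multiset is
[⟨2 | 0⟩, ⟨2 | 0⟩, ⟨2 | 1⟩, ⟨2 | 1⟩, ⟨2 | 1⟩, ⟨2 | 1⟩, ⟨2 | 1⟩, ⟨2 | 2⟩, ⟨2 | 2⟩]


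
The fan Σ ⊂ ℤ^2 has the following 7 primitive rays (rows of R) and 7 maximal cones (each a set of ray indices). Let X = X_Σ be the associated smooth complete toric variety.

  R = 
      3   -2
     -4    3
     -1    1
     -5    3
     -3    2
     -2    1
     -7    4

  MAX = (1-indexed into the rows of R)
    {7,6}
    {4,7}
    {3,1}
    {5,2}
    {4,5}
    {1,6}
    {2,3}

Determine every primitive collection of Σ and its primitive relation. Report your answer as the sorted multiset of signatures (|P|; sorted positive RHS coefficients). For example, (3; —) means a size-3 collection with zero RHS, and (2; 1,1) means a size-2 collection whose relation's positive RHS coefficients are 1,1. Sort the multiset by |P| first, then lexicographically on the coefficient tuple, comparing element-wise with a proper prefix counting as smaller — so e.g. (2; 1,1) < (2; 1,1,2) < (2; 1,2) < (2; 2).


14 collections generate NE(X_Σ); each relation:

  {1,5}:  v_{1} + v_{5} = 0 ; sig = (2; —)
  {1,2}:  v_{1} + v_{2} = v_{3} ; sig = (2; 1)
  {1,4}:  v_{1} + v_{4} = v_{6} ; sig = (2; 1)
  {3,5}:  v_{3} + v_{5} = v_{2} ; sig = (2; 1)
  {3,6}:  v_{3} + v_{6} = v_{5} ; sig = (2; 1)
  {4,6}:  v_{4} + v_{6} = v_{7} ; sig = (2; 1)
  {5,6}:  v_{5} + v_{6} = v_{4} ; sig = (2; 1)
  {3,7}:  v_{3} + v_{7} = v_{4} + v_{5} ; sig = (2; 1,1)
  {2,7}:  v_{2} + v_{7} = v_{4} + 2·v_{5} ; sig = (2; 1,2)
  {1,7}:  v_{1} + v_{7} = 2·v_{6} ; sig = (2; 2)
  {2,6}:  v_{2} + v_{6} = 2·v_{5} ; sig = (2; 2)
  {3,4}:  v_{3} + v_{4} = 2·v_{5} ; sig = (2; 2)
  {5,7}:  v_{5} + v_{7} = 2·v_{4} ; sig = (2; 2)
  {2,4}:  v_{2} + v_{4} = 3·v_{5} ; sig = (2; 3)

Signatures (|P|; sorted positive RHS coefficients), sorted:
{ (2; —),  (2; 1) ×6,  (2; 1,1),  (2; 1,2),  (2; 2) ×4,  (2; 3) }


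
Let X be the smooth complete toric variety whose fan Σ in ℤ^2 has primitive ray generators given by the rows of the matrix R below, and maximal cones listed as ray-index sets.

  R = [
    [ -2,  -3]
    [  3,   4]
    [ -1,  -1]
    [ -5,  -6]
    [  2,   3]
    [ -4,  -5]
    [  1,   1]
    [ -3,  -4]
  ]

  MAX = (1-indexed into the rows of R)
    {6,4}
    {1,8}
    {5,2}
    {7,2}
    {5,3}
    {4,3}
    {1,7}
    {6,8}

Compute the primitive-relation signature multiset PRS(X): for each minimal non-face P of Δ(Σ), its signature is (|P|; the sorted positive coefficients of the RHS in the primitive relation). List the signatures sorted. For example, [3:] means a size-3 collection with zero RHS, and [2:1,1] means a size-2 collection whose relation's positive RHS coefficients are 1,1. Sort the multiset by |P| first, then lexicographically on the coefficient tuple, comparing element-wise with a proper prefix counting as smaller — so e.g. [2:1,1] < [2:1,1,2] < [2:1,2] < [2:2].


Primitive collections (20):

  P = {1,5}:  v_{1} + v_{5} = 0  ⟹  sig = [2:]
  P = {2,8}:  v_{2} + v_{8} = 0  ⟹  sig = [2:]
  P = {3,7}:  v_{3} + v_{7} = 0  ⟹  sig = [2:]
  P = {1,2}:  v_{1} + v_{2} = v_{7}  ⟹  sig = [2:1]
  P = {1,3}:  v_{1} + v_{3} = v_{8}  ⟹  sig = [2:1]
  P = {2,3}:  v_{2} + v_{3} = v_{5}  ⟹  sig = [2:1]
  P = {2,6}:  v_{2} + v_{6} = v_{3}  ⟹  sig = [2:1]
  P = {3,6}:  v_{3} + v_{6} = v_{4}  ⟹  sig = [2:1]
  P = {3,8}:  v_{3} + v_{8} = v_{6}  ⟹  sig = [2:1]
  P = {4,7}:  v_{4} + v_{7} = v_{6}  ⟹  sig = [2:1]
  P = {5,7}:  v_{5} + v_{7} = v_{2}  ⟹  sig = [2:1]
  P = {5,8}:  v_{5} + v_{8} = v_{3}  ⟹  sig = [2:1]
  P = {6,7}:  v_{6} + v_{7} = v_{8}  ⟹  sig = [2:1]
  P = {7,8}:  v_{7} + v_{8} = v_{1}  ⟹  sig = [2:1]
  P = {1,4}:  v_{1} + v_{4} = v_{6} + v_{8}  ⟹  sig = [2:1,1]
  P = {1,6}:  v_{1} + v_{6} = 2·v_{8}  ⟹  sig = [2:2]
  P = {2,4}:  v_{2} + v_{4} = 2·v_{3}  ⟹  sig = [2:2]
  P = {4,8}:  v_{4} + v_{8} = 2·v_{6}  ⟹  sig = [2:2]
  P = {5,6}:  v_{5} + v_{6} = 2·v_{3}  ⟹  sig = [2:2]
  P = {4,5}:  v_{4} + v_{5} = 3·v_{3}  ⟹  sig = [2:3]

Sorted signature multiset PRS(X):
{ [2:] ×3,  [2:1] ×11,  [2:1,1],  [2:2] ×4,  [2:3] }


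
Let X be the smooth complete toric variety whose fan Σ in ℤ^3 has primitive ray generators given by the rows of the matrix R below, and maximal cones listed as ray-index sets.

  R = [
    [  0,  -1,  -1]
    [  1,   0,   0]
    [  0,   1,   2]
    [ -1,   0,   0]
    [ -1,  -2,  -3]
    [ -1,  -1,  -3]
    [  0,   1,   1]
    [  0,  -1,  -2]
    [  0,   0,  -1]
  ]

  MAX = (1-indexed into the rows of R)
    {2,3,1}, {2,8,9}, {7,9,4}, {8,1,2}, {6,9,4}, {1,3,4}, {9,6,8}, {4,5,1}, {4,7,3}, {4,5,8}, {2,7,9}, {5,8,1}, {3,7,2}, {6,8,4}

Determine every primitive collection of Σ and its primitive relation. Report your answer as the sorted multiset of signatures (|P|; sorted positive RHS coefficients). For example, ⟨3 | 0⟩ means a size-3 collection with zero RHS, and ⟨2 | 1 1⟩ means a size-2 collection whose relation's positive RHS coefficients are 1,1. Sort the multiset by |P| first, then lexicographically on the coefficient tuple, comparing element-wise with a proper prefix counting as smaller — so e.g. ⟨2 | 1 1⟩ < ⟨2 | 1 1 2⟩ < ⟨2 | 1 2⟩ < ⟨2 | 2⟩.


The 17 primitive collections of Σ (r=9, n=3):

  P={1,7}:  v_{1} + v_{7} = 0  →  sig = ⟨2 | 0⟩
  P={2,4}:  v_{2} + v_{4} = 0  →  sig = ⟨2 | 0⟩
  P={3,8}:  v_{3} + v_{8} = 0  →  sig = ⟨2 | 0⟩
  P={1,9}:  v_{1} + v_{9} = v_{8}  →  sig = ⟨2 | 1⟩
  P={3,9}:  v_{3} + v_{9} = v_{7}  →  sig = ⟨2 | 1⟩
  P={7,8}:  v_{7} + v_{8} = v_{9}  →  sig = ⟨2 | 1⟩
  P={2,5}:  v_{2} + v_{5} = v_{1} + v_{8}  →  sig = ⟨2 | 1 1⟩
  P={2,6}:  v_{2} + v_{6} = v_{8} + v_{9}  →  sig = ⟨2 | 1 1⟩
  P={3,5}:  v_{3} + v_{5} = v_{1} + v_{4}  →  sig = ⟨2 | 1 1⟩
  P={3,6}:  v_{3} + v_{6} = v_{4} + v_{9}  →  sig = ⟨2 | 1 1⟩
  P={5,7}:  v_{5} + v_{7} = v_{4} + v_{8}  →  sig = ⟨2 | 1 1⟩
  P={1,6}:  v_{1} + v_{6} = v_{4} + 2·v_{8}  →  sig = ⟨2 | 1 2⟩
  P={5,9}:  v_{5} + v_{9} = v_{4} + 2·v_{8}  →  sig = ⟨2 | 1 2⟩
  P={6,7}:  v_{6} + v_{7} = v_{4} + 2·v_{9}  →  sig = ⟨2 | 1 2⟩
  P={5,6}:  v_{5} + v_{6} = 2·v_{4} + 3·v_{8}  →  sig = ⟨2 | 2 3⟩
  P={1,4,8}:  v_{1} + v_{4} + v_{8} = v_{5}  →  sig = ⟨3 | 1⟩
  P={4,8,9}:  v_{4} + v_{8} + v_{9} = v_{6}  →  sig = ⟨3 | 1⟩

Signatures (|P|; sorted positive RHS coefficients), sorted:
[⟨2 | 0⟩, ⟨2 | 0⟩, ⟨2 | 0⟩, ⟨2 | 1⟩, ⟨2 | 1⟩, ⟨2 | 1⟩, ⟨2 | 1 1⟩, ⟨2 | 1 1⟩, ⟨2 | 1 1⟩, ⟨2 | 1 1⟩, ⟨2 | 1 1⟩, ⟨2 | 1 2⟩, ⟨2 | 1 2⟩, ⟨2 | 1 2⟩, ⟨2 | 2 3⟩, ⟨3 | 1⟩, ⟨3 | 1⟩]


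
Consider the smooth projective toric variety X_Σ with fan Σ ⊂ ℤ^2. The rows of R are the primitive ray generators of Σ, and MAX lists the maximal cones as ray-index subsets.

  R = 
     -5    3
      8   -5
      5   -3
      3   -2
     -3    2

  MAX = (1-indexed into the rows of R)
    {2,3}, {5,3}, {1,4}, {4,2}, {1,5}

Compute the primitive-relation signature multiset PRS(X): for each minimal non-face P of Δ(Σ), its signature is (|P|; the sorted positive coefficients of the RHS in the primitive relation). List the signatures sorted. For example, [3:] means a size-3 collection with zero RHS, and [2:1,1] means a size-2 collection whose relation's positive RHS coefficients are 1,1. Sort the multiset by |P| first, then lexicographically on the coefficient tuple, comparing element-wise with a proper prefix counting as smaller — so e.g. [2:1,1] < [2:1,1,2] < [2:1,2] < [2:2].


The 5 primitive collections of Σ (r=5, n=2):

  P = {1,3}:  v_{1} + v_{3} = 0 — sig = [2:]
  P = {4,5}:  v_{4} + v_{5} = 0 — sig = [2:]
  P = {1,2}:  v_{1} + v_{2} = v_{4} — sig = [2:1]
  P = {2,5}:  v_{2} + v_{5} = v_{3} — sig = [2:1]
  P = {3,4}:  v_{3} + v_{4} = v_{2} — sig = [2:1]

Signatures (|P|; sorted positive RHS coefficients), sorted:
    |P|=2: 5 collections, coeffs (), (), (1), (1), (1)


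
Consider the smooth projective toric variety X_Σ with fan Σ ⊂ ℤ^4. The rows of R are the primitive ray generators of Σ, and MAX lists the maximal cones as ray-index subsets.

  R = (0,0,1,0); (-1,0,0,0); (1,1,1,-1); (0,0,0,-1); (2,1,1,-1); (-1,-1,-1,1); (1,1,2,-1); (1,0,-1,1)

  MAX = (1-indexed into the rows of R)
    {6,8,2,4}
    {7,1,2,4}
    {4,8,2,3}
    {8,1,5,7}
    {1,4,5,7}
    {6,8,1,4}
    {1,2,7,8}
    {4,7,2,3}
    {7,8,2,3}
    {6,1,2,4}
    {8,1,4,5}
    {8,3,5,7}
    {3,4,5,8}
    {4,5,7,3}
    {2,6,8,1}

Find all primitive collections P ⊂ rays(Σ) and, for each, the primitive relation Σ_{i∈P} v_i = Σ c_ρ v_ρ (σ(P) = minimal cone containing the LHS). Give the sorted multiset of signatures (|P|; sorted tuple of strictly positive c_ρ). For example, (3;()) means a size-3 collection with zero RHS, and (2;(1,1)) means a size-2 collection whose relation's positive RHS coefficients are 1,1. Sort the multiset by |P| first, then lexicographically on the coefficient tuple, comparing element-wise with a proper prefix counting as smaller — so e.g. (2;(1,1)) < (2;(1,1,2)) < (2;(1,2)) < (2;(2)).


7 collections generate NE(X_Σ); each relation:

  P={3,6}:  v_{3} + v_{6} = 0  so sig = (2;())
  P={1,3}:  v_{1} + v_{3} = v_{7}  so sig = (2;(1))
  P={2,5}:  v_{2} + v_{5} = v_{3}  so sig = (2;(1))
  P={6,7}:  v_{6} + v_{7} = v_{1}  so sig = (2;(1))
  P={5,6}:  v_{5} + v_{6} = v_{1} + v_{4} + v_{8}  so sig = (2;(1,1,1))
  P={4,7,8}:  v_{4} + v_{7} + v_{8} = v_{5}  so sig = (3;(1))
  P={1,2,4,8}:  v_{1} + v_{2} + v_{4} + v_{8} = 0  so sig = (4;())

Signatures (|P|; sorted positive RHS coefficients), sorted:
    |P|=2: 5 collections, coeffs (), (1), (1), (1), (1,1,1)
    |P|=3: 1 collection, coeffs (1)
    |P|=4: 1 collection, coeffs ()


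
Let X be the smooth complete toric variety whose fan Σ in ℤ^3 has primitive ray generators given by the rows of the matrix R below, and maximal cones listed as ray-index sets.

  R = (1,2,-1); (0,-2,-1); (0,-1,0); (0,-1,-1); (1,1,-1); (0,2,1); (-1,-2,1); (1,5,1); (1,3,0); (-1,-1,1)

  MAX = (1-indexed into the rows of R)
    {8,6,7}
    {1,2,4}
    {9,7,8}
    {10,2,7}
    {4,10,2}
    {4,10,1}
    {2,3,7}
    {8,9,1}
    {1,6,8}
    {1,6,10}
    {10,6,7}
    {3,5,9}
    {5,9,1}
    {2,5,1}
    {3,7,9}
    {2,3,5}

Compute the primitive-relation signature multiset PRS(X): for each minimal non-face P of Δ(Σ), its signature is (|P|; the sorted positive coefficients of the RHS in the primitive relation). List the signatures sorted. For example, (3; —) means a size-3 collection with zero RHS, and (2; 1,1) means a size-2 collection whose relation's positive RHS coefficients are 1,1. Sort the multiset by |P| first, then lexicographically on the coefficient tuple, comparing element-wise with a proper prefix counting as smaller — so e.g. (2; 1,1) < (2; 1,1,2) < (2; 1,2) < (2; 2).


22 minimal non-faces of Δ(Σ) (on 10 rays):

  {1,7}:  v_{1} + v_{7} = 0  ⟹  sig = (2; —)
  {2,6}:  v_{2} + v_{6} = 0  ⟹  sig = (2; —)
  {5,10}:  v_{5} + v_{10} = 0  ⟹  sig = (2; —)
  {1,3}:  v_{1} + v_{3} = v_{5}  ⟹  sig = (2; 1)
  {2,8}:  v_{2} + v_{8} = v_{9}  ⟹  sig = (2; 1)
  {2,9}:  v_{2} + v_{9} = v_{5}  ⟹  sig = (2; 1)
  {3,4}:  v_{3} + v_{4} = v_{2}  ⟹  sig = (2; 1)
  {3,10}:  v_{3} + v_{10} = v_{7}  ⟹  sig = (2; 1)
  {4,9}:  v_{4} + v_{9} = v_{1}  ⟹  sig = (2; 1)
  {5,6}:  v_{5} + v_{6} = v_{9}  ⟹  sig = (2; 1)
  {5,7}:  v_{5} + v_{7} = v_{3}  ⟹  sig = (2; 1)
  {6,9}:  v_{6} + v_{9} = v_{8}  ⟹  sig = (2; 1)
  {9,10}:  v_{9} + v_{10} = v_{6}  ⟹  sig = (2; 1)
  {3,6}:  v_{3} + v_{6} = v_{7} + v_{9}  ⟹  sig = (2; 1,1)
  {4,5}:  v_{4} + v_{5} = v_{1} + v_{2}  ⟹  sig = (2; 1,1)
  {4,6}:  v_{4} + v_{6} = v_{1} + v_{10}  ⟹  sig = (2; 1,1)
  {4,7}:  v_{4} + v_{7} = v_{2} + v_{10}  ⟹  sig = (2; 1,1)
  {4,8}:  v_{4} + v_{8} = v_{1} + v_{6}  ⟹  sig = (2; 1,1)
  {3,8}:  v_{3} + v_{8} = v_{7} + 2·v_{9}  ⟹  sig = (2; 1,2)
  {5,8}:  v_{5} + v_{8} = 2·v_{9}  ⟹  sig = (2; 2)
  {8,10}:  v_{8} + v_{10} = 2·v_{6}  ⟹  sig = (2; 2)
  {1,2,10}:  v_{1} + v_{2} + v_{10} = v_{4}  ⟹  sig = (3; 1)

Signatures (|P|; sorted positive RHS coefficients), sorted:
{ (2; —) ×3,  (2; 1) ×10,  (2; 1,1) ×5,  (2; 1,2),  (2; 2) ×2,  (3; 1) }
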